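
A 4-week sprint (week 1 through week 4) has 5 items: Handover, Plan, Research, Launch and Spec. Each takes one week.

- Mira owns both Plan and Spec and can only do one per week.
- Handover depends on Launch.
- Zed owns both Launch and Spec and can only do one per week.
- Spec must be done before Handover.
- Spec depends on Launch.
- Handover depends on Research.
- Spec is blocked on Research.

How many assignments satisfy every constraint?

18

Splitting on Handover: it can be week 3 (3), week 4 (15). Listing each branch's schedules as (Plan, Research, Launch, Spec) by week number:
Handover=week 3: (1,1,1,2) (3,1,1,2) (4,1,1,2) — 3.
Handover=week 4: (1,1,1,2) (1,1,1,3) (1,1,2,3) (1,2,1,3) (1,2,2,3) (2,1,1,3) (2,1,2,3) (2,2,1,3) (2,2,2,3) (3,1,1,2) (4,1,1,2) (4,1,1,3) (4,1,2,3) (4,2,1,3) (4,2,2,3) — 15.
Summing: 3 + 15 = 18.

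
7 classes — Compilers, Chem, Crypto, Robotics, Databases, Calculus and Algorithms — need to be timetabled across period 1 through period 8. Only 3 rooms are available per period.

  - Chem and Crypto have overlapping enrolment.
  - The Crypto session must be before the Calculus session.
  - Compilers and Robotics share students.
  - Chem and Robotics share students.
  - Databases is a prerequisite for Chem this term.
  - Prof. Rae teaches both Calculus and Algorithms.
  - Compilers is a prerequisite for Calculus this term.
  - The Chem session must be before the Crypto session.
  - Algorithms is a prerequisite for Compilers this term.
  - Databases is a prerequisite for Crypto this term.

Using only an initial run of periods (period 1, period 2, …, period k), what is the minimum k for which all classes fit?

The precedence chain requires at least 4 distinct periods.
With at most 3 per period and 7 classes, at least 3 periods are needed.
4 works (last occupied period: period 4): for example Chem=period 2; Compilers=period 2; Crypto=period 3; Robotics=period 1; Calculus=period 4; Databases=period 1; Algorithms=period 1.

4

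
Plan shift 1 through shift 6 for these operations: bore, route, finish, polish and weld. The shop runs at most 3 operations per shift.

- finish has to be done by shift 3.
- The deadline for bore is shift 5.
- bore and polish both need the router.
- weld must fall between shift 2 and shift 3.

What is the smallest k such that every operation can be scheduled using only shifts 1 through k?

2

With at most 3 per shift and 5 operations, at least 2 shifts are needed.
weld can't be placed before shift 2, so the schedule must run through at least shift 2.
2 works (last occupied shift: shift 2): for example route in shift 1; weld in shift 2; finish in shift 1; bore in shift 1; polish in shift 2.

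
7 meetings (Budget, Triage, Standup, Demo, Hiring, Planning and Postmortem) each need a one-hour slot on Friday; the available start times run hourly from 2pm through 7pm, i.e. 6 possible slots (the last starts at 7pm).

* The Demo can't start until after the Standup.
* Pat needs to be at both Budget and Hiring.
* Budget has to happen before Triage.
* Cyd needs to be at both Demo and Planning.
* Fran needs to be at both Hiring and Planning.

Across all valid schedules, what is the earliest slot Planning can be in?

2pm

Planning at 2pm is achievable: Standup=2pm; Planning=2pm; Postmortem=2pm; Budget=2pm; Demo=3pm; Hiring=3pm; Triage=3pm.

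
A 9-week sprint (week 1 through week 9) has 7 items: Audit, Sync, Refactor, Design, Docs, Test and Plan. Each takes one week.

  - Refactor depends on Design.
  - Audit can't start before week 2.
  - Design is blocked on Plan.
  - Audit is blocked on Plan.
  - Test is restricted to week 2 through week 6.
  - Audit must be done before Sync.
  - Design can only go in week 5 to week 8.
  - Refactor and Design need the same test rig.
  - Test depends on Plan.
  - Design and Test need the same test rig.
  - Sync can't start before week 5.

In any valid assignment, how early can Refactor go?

week 6

Precedence pushes Refactor to at least week 6.
Refactor at week 6 is achievable: Design -> week 5; Audit -> week 2; Plan -> week 1; Refactor -> week 6; Test -> week 2; Docs -> week 1; Sync -> week 5.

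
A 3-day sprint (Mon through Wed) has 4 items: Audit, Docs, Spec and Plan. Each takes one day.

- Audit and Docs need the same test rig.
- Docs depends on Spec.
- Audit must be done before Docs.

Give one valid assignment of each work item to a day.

Plan=Mon; Audit=Mon; Docs=Tue; Spec=Mon

Checking: Audit(Mon) before Docs(Tue); Spec(Mon) before Docs(Tue); Audit(Mon) != Docs(Tue).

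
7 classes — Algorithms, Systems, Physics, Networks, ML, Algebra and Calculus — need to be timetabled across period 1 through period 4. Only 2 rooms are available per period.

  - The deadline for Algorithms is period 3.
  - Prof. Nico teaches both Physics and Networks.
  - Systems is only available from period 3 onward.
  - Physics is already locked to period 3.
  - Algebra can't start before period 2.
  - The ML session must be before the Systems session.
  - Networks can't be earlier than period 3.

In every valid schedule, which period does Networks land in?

Networks's window is period 3–period 4.
Physics is fixed at period 3, and Networks can't share a period with Physics.
So Networks must be period 4.

period 4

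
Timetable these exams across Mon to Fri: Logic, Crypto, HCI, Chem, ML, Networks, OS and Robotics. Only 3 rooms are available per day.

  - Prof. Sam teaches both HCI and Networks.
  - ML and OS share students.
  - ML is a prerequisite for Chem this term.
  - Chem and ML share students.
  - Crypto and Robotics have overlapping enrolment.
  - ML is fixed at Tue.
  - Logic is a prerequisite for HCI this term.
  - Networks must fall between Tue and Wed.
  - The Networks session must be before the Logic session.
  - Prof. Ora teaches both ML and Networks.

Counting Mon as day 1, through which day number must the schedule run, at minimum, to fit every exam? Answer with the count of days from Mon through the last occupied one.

The precedence chain requires at least 3 distinct days.
With at most 3 per day and 8 exams, at least 3 days are needed.
Propagating the time windows through the other constraints, HCI can't land before Thu — that is day 4 counting from Mon — so the schedule must run through at least 4 days.
Could 4 days be enough, i.e. nothing placed later than Thu? No: ML's window within 4 days is {Tue}; Networks's window within 4 days is {Tue, Wed}; Logic must come after Networks (at Tue or later) → {Wed, Thu}; HCI must come after Logic (at Wed or later) → {Thu}; Logic must come before HCI (at Thu or earlier) → {Wed}; Networks can't share with ML (Tue) → {Wed}; Logic must come after Networks (at Wed or later) → nothing is left.
So 4 days is not enough.
5 works (last occupied day: Fri): for example Robotics in Tue; ML in Tue; HCI in Fri; Logic in Thu; Chem in Wed; OS in Mon; Crypto in Mon; Networks in Wed.

5 days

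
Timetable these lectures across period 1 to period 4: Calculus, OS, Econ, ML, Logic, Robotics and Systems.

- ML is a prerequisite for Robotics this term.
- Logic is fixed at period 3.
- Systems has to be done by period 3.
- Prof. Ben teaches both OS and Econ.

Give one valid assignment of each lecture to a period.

OS -> period 1; Econ -> period 2; Calculus -> period 1; Systems -> period 1; Robotics -> period 2; Logic -> period 3; ML -> period 1

Checking: ML(period 1) before Robotics(period 2); OS(period 1) != Econ(period 2); Systems=period 1 in [period 1,period 3]; Logic=period 3 in [period 3,period 3].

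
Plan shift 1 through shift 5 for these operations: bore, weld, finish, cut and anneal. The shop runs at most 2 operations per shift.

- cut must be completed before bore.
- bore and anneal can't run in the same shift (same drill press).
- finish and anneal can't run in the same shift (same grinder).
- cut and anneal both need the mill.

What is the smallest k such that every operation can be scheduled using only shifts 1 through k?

The precedence chain requires at least 2 distinct shifts.
With at most 2 per shift and 5 operations, at least 3 shifts are needed.
3 works (last occupied shift: shift 3): for example weld in shift 1; cut in shift 1; anneal in shift 3; finish in shift 2; bore in shift 2.

3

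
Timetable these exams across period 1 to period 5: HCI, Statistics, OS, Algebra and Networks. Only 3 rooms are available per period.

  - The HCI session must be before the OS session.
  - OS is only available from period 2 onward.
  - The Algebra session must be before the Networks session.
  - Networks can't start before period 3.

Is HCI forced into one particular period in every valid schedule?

HCI can be period 1 (e.g. Networks in period 3; Algebra in period 1; OS in period 2; HCI in period 1; Statistics in period 1) or period 2 (e.g. Statistics in period 1, HCI in period 2, Networks in period 3, Algebra in period 1, OS in period 3).

No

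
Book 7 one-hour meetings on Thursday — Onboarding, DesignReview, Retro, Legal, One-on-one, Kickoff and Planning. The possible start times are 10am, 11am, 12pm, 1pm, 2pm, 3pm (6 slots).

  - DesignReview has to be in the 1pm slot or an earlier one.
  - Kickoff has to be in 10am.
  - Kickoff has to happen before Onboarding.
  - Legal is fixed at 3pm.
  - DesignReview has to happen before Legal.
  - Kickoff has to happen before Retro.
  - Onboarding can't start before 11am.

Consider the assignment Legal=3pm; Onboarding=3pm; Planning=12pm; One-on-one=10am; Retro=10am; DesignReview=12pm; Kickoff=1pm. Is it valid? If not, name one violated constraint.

DesignReview has to be in the 1pm slot or an earlier one — holds.
Legal is fixed at 3pm — holds.
Kickoff has to be in 10am — violated.
Onboarding can't start before 11am — holds.
Kickoff has to happen before Onboarding — holds.
DesignReview has to happen before Legal — holds.
Kickoff has to happen before Retro — violated.

No — it violates: Kickoff has to happen before Retro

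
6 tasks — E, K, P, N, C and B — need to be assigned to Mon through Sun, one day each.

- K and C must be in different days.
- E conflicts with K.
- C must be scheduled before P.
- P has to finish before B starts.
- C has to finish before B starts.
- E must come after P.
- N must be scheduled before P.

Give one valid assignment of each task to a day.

C=Mon; B=Wed; P=Tue; K=Tue; N=Mon; E=Wed

Checking: P(Tue) before E(Wed); C(Mon) before B(Wed); C(Mon) before P(Tue); N(Mon) before P(Tue); P(Tue) before B(Wed); E(Wed) != K(Tue); K(Tue) != C(Mon).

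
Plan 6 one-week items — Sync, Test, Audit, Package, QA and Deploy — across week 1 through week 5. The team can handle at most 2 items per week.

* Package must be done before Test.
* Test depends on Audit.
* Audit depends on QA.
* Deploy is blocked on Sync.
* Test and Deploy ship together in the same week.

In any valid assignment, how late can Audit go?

Precedence pushes Audit to at least week 2; downstream work caps Audit at week 4.
Audit at week 4 is achievable: Sync -> week 1, Audit -> week 4, Package -> week 1, Test -> week 5, Deploy -> week 5, QA -> week 2.

week 4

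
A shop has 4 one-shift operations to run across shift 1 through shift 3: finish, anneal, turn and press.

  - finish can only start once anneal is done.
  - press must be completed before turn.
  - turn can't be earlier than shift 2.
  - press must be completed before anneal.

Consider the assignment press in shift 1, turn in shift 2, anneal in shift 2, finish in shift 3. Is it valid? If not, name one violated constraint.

Valid

turn can't be earlier than shift 2 — holds.
press must be completed before turn — holds.
press must be completed before anneal — holds.
finish can only start once anneal is done — holds.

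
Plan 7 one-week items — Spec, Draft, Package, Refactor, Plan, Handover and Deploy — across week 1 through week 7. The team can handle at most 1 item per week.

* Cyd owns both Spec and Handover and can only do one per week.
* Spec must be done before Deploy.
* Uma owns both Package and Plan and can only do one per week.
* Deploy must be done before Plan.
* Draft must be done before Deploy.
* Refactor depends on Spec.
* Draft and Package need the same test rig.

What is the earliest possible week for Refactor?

Precedence pushes Refactor to at least week 2.
Refactor at week 2 is achievable: Plan -> week 5; Package -> week 6; Deploy -> week 4; Handover -> week 7; Draft -> week 3; Refactor -> week 2; Spec -> week 1.

week 2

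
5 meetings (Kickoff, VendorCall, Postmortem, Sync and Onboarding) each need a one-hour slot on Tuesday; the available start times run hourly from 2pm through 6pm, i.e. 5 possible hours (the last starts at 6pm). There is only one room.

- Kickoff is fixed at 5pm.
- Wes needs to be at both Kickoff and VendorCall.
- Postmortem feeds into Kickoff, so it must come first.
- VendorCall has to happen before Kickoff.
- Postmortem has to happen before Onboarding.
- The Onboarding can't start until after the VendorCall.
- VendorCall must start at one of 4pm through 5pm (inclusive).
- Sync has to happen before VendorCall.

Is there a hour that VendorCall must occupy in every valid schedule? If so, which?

4pm

VendorCall's window is 4pm–5pm.
Kickoff is fixed at 5pm, and VendorCall can't share a hour with Kickoff.
So VendorCall must be 4pm.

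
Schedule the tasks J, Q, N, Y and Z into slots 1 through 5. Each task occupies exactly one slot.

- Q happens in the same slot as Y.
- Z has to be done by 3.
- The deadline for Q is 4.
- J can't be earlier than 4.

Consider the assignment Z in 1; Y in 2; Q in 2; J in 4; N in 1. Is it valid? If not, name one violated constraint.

The deadline for Q is 4 — holds.
Z has to be done by 3 — holds.
J can't be earlier than 4 — holds.
Q happens in the same slot as Y — holds.

Valid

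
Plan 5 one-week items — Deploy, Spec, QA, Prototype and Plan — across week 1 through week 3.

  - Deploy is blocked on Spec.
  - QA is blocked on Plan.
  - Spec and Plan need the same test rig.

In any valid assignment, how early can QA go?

week 2

Precedence pushes QA to at least week 2.
QA at week 2 is achievable: Deploy -> week 3; Prototype -> week 1; Spec -> week 2; QA -> week 2; Plan -> week 1.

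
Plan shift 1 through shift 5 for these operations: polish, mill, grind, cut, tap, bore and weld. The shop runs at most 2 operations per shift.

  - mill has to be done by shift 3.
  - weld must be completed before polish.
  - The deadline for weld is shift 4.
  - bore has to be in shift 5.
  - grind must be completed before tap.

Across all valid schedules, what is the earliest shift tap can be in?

shift 2

Precedence pushes tap to at least shift 2.
tap at shift 2 is achievable: mill in shift 1, polish in shift 3, cut in shift 3, tap in shift 2, weld in shift 2, grind in shift 1, bore in shift 5.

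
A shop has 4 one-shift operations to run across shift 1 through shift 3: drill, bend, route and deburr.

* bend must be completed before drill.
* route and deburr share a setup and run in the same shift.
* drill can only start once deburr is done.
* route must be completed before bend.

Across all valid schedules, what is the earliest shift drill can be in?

shift 3

Precedence pushes drill to at least shift 3.
drill at shift 3 is achievable: route -> shift 1, bend -> shift 2, drill -> shift 3, deburr -> shift 1.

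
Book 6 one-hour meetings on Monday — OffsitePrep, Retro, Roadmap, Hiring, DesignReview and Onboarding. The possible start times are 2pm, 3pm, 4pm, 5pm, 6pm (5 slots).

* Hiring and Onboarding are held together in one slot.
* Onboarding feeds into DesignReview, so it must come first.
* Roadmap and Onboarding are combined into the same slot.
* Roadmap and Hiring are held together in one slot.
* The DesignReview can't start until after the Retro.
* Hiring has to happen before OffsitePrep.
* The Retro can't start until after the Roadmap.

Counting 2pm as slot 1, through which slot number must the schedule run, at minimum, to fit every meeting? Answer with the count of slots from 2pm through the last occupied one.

3

The precedence chain requires at least 3 distinct slots.
3 works (last occupied slot: 4pm): for example Retro -> 3pm; Onboarding -> 2pm; Hiring -> 2pm; DesignReview -> 4pm; OffsitePrep -> 3pm; Roadmap -> 2pm.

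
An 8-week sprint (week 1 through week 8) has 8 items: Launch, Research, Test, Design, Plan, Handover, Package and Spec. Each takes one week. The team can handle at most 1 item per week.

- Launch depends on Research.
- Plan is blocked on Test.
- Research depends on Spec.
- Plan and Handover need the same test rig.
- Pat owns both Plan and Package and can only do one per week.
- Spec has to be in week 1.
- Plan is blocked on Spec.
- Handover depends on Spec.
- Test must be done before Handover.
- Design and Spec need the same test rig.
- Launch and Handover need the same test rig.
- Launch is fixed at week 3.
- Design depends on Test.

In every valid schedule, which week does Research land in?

week 2

Spec is fixed at week 1 and must come before Research, so Research is at least week 2.
Launch is fixed at week 3 and must come after Research, so Research is at most week 2.
So Research must be week 2.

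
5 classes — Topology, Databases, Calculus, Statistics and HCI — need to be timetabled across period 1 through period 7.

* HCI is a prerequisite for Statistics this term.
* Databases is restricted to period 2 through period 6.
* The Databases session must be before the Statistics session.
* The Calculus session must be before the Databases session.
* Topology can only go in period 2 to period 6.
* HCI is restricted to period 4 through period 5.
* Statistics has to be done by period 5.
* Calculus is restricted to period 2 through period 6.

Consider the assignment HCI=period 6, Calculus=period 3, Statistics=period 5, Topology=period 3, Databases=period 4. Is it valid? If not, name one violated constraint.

No. HCI is restricted to period 4 through period 5 is not satisfied.

Databases is restricted to period 2 through period 6 — holds.
Calculus is restricted to period 2 through period 6 — holds.
The Databases session must be before the Statistics session — holds.
Topology can only go in period 2 to period 6 — holds.
HCI is a prerequisite for Statistics this term — violated.
HCI is restricted to period 4 through period 5 — violated.
The Calculus session must be before the Databases session — holds.
Statistics has to be done by period 5 — holds.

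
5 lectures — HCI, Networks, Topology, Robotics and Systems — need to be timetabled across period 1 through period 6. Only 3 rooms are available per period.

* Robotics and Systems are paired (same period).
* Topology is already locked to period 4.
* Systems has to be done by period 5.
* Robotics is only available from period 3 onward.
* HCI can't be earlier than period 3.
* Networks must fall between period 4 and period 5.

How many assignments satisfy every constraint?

18

Splitting on HCI: it can be period 3 (5), period 4 (4), period 5 (4), period 6 (5). Listing each branch's schedules as (Networks, Topology, Robotics, Systems) by period number:
HCI=period 3: (4,4,3,3) (4,4,5,5) (5,4,3,3) (5,4,4,4) (5,4,5,5) — 5.
HCI=period 4: (4,4,3,3) (4,4,5,5) (5,4,3,3) (5,4,5,5) — 4.
HCI=period 5: (4,4,3,3) (4,4,5,5) (5,4,3,3) (5,4,4,4) — 4.
HCI=period 6: (4,4,3,3) (4,4,5,5) (5,4,3,3) (5,4,4,4) (5,4,5,5) — 5.
Summing: 5 + 4 + 4 + 5 = 18.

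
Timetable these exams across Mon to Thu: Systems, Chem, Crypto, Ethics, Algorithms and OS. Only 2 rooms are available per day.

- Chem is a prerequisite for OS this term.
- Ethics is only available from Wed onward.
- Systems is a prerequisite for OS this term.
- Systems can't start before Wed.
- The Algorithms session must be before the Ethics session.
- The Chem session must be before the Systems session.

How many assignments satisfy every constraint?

24

Splitting on Chem: it can be Mon (12), Tue (12). Listing each branch's schedules as (Systems, Crypto, Ethics, Algorithms, OS):
Chem=Mon: (Wed,Mon,Wed,Tue,Thu) (Wed,Mon,Thu,Tue,Thu) (Wed,Mon,Thu,Wed,Thu) (Wed,Tue,Wed,Mon,Thu) (Wed,Tue,Wed,Tue,Thu) (Wed,Tue,Thu,Mon,Thu) (Wed,Tue,Thu,Tue,Thu) (Wed,Tue,Thu,Wed,Thu) (Wed,Wed,Thu,Mon,Thu) (Wed,Wed,Thu,Tue,Thu) (Wed,Thu,Wed,Mon,Thu) (Wed,Thu,Wed,Tue,Thu) — 12.
Chem=Tue: (Wed,Mon,Wed,Mon,Thu) (Wed,Mon,Wed,Tue,Thu) (Wed,Mon,Thu,Mon,Thu) (Wed,Mon,Thu,Tue,Thu) (Wed,Mon,Thu,Wed,Thu) (Wed,Tue,Wed,Mon,Thu) (Wed,Tue,Thu,Mon,Thu) (Wed,Tue,Thu,Wed,Thu) (Wed,Wed,Thu,Mon,Thu) (Wed,Wed,Thu,Tue,Thu) (Wed,Thu,Wed,Mon,Thu) (Wed,Thu,Wed,Tue,Thu) — 12.
Summing: 12 + 12 = 24.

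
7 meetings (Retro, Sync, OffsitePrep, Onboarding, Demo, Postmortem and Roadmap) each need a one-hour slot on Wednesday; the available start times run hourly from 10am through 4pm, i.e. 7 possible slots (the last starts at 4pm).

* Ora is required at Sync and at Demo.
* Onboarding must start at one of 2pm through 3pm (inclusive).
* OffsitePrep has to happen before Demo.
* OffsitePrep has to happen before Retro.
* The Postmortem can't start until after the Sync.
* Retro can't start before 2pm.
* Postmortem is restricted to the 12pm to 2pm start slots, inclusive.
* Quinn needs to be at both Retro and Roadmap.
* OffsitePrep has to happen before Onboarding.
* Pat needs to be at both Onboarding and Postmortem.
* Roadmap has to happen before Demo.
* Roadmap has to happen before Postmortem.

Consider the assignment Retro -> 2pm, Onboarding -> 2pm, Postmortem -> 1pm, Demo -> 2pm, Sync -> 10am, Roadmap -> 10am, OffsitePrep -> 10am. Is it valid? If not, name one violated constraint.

OffsitePrep has to happen before Onboarding — holds.
Ora is required at Sync and at Demo — holds.
Pat needs to be at both Onboarding and Postmortem — holds.
The Postmortem can't start until after the Sync — holds.
Roadmap has to happen before Demo — holds.
Onboarding must start at one of 2pm through 3pm (inclusive) — holds.
Retro can't start before 2pm — holds.
Quinn needs to be at both Retro and Roadmap — holds.
OffsitePrep has to happen before Retro — holds.
Roadmap has to happen before Postmortem — holds.
Postmortem is restricted to the 12pm to 2pm start slots, inclusive — holds.
OffsitePrep has to happen before Demo — holds.

Valid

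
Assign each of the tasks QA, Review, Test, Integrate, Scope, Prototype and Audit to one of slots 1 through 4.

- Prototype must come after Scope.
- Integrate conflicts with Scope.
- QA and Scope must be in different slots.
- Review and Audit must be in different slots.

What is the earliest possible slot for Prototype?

Precedence pushes Prototype to at least 2.
Prototype at 2 is achievable: Integrate -> 2; QA -> 2; Test -> 1; Audit -> 2; Prototype -> 2; Review -> 1; Scope -> 1.

2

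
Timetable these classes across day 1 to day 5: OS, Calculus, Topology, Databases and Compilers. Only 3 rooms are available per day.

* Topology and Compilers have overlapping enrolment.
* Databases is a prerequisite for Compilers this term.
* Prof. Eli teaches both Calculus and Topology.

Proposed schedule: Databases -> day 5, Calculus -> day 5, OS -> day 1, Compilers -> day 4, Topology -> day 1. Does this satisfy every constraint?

Topology and Compilers have overlapping enrolment — holds.
Only 3 rooms are available per day — holds.
Databases is a prerequisite for Compilers this term — violated.
Prof. Eli teaches both Calculus and Topology — holds.

No — it violates: Databases is a prerequisite for Compilers this term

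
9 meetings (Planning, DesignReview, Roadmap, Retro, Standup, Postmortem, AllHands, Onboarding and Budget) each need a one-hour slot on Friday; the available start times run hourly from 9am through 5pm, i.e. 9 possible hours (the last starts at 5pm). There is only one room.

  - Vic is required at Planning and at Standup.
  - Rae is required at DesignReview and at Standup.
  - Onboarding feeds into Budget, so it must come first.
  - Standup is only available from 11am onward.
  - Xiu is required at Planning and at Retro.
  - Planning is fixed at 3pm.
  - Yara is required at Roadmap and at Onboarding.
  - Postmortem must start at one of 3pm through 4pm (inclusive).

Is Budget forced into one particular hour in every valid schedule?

Budget can be 10am (e.g. Roadmap in 1pm, Budget in 10am, Planning in 3pm, AllHands in 5pm, Retro in 2pm, Postmortem in 4pm, Standup in 11am, DesignReview in 12pm, Onboarding in 9am) or 11am (e.g. DesignReview in 10am, Roadmap in 1pm, Budget in 11am, Standup in 12pm, AllHands in 5pm, Postmortem in 4pm, Retro in 2pm, Planning in 3pm, Onboarding in 9am).

No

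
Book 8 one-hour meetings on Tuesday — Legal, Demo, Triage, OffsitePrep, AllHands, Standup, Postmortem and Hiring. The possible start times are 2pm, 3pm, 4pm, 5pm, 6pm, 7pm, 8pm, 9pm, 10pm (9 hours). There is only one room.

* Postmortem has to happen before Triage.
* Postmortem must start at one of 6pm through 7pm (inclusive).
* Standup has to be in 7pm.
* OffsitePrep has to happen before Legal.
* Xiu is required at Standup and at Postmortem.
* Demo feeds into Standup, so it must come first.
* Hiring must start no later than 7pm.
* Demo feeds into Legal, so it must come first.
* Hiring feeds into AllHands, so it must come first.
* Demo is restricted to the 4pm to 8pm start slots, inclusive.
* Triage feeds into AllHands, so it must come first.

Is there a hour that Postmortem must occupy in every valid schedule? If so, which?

Postmortem's window is 6pm–7pm.
Standup is fixed at 7pm, and Postmortem can't share a hour with Standup.
So Postmortem must be 6pm.

6pm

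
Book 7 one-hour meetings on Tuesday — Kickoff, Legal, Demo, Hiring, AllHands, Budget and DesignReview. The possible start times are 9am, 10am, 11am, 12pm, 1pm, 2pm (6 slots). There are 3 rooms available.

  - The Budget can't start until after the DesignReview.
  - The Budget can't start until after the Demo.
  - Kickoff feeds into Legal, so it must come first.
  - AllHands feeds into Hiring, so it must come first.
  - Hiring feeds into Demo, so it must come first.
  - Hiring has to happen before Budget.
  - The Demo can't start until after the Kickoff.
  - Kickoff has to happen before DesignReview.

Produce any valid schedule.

AllHands=9am, Hiring=10am, Budget=12pm, DesignReview=10am, Kickoff=9am, Legal=10am, Demo=11am

Checking: Demo(11am) before Budget(12pm); Hiring(10am) before Demo(11am); Kickoff(9am) before Demo(11am); Kickoff(9am) before Legal(10am); Hiring(10am) before Budget(12pm); AllHands(9am) before Hiring(10am); Kickoff(9am) before DesignReview(10am); DesignReview(10am) before Budget(12pm); max 3 per slot (cap 3).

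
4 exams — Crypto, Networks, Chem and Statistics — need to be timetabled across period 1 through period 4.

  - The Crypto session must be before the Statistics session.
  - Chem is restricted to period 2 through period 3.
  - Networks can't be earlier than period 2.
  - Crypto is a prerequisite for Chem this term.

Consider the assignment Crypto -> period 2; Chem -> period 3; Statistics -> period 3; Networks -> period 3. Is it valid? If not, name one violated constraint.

Valid

The Crypto session must be before the Statistics session — holds.
Networks can't be earlier than period 2 — holds.
Crypto is a prerequisite for Chem this term — holds.
Chem is restricted to period 2 through period 3 — holds.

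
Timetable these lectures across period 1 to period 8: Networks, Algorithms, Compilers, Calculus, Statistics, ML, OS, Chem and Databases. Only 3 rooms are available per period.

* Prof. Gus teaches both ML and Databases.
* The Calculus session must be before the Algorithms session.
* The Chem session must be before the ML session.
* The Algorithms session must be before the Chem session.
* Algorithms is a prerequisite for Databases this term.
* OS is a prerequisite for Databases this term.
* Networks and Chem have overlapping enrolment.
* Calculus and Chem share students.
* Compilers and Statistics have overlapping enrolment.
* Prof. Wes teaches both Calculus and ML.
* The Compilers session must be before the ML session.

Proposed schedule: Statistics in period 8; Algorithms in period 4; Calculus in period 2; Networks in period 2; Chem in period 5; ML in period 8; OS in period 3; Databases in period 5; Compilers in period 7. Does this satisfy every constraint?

Valid

Algorithms is a prerequisite for Databases this term — holds.
Only 3 rooms are available per period — holds.
Calculus and Chem share students — holds.
Networks and Chem have overlapping enrolment — holds.
The Calculus session must be before the Algorithms session — holds.
OS is a prerequisite for Databases this term — holds.
The Compilers session must be before the ML session — holds.
The Chem session must be before the ML session — holds.
Prof. Wes teaches both Calculus and ML — holds.
Compilers and Statistics have overlapping enrolment — holds.
Prof. Gus teaches both ML and Databases — holds.
The Algorithms session must be before the Chem session — holds.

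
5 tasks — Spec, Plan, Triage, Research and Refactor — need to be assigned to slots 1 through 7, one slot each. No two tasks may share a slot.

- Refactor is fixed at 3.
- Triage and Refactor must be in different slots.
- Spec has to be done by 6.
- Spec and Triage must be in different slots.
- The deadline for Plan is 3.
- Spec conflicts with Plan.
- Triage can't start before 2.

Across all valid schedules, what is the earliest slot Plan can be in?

1

Plan's own window allows nothing later than 3.
Plan at 1 is achievable: Research -> 5; Triage -> 4; Refactor -> 3; Plan -> 1; Spec -> 2.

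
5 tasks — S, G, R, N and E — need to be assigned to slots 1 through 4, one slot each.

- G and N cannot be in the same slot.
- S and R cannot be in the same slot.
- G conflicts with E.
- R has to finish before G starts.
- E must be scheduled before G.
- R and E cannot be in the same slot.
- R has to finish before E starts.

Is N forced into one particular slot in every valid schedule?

No

N can be 1 (e.g. E=2, S=2, G=3, R=1, N=1) or 2 (e.g. G -> 3, R -> 1, S -> 2, N -> 2, E -> 2).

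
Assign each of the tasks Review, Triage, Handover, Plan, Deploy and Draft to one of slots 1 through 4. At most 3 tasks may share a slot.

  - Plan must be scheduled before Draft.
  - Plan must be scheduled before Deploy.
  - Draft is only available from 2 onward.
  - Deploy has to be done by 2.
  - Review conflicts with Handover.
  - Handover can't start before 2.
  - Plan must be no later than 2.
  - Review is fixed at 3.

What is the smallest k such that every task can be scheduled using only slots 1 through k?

3

The precedence chain requires at least 2 distinct slots.
With at most 3 per slot and 6 tasks, at least 2 slots are needed.
Review can't be placed before 3, so the schedule must run through at least slot 3.
3 works (last occupied slot: 3): for example Handover=2; Draft=2; Review=3; Plan=1; Triage=1; Deploy=2.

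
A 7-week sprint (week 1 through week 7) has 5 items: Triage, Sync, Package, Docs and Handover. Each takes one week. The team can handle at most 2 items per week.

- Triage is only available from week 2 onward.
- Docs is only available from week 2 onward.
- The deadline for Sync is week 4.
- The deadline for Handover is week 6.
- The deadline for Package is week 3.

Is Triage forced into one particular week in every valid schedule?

No

Triage can be week 2 (e.g. Sync -> week 1; Handover -> week 3; Docs -> week 2; Package -> week 1; Triage -> week 2) or week 3 (e.g. Handover in week 2; Sync in week 1; Triage in week 3; Docs in week 2; Package in week 1).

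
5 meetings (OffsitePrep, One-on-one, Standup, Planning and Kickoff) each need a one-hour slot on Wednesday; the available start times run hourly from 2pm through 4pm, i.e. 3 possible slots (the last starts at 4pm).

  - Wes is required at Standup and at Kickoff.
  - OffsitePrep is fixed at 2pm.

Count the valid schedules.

Splitting on One-on-one: it can be 2pm (18), 3pm (18), 4pm (18). Listing each branch's schedules as (OffsitePrep, Standup, Planning, Kickoff):
One-on-one=2pm: (2pm,2pm,2pm,3pm) (2pm,2pm,2pm,4pm) (2pm,2pm,3pm,3pm) (2pm,2pm,3pm,4pm) (2pm,2pm,4pm,3pm) (2pm,2pm,4pm,4pm) (2pm,3pm,2pm,2pm) (2pm,3pm,2pm,4pm) (2pm,3pm,3pm,2pm) (2pm,3pm,3pm,4pm) (2pm,3pm,4pm,2pm) (2pm,3pm,4pm,4pm) (2pm,4pm,2pm,2pm) (2pm,4pm,2pm,3pm) (2pm,4pm,3pm,2pm) (2pm,4pm,3pm,3pm) (2pm,4pm,4pm,2pm) (2pm,4pm,4pm,3pm) — 18.
One-on-one=3pm: (2pm,2pm,2pm,3pm) (2pm,2pm,2pm,4pm) (2pm,2pm,3pm,3pm) (2pm,2pm,3pm,4pm) (2pm,2pm,4pm,3pm) (2pm,2pm,4pm,4pm) (2pm,3pm,2pm,2pm) (2pm,3pm,2pm,4pm) (2pm,3pm,3pm,2pm) (2pm,3pm,3pm,4pm) (2pm,3pm,4pm,2pm) (2pm,3pm,4pm,4pm) (2pm,4pm,2pm,2pm) (2pm,4pm,2pm,3pm) (2pm,4pm,3pm,2pm) (2pm,4pm,3pm,3pm) (2pm,4pm,4pm,2pm) (2pm,4pm,4pm,3pm) — 18.
One-on-one=4pm: (2pm,2pm,2pm,3pm) (2pm,2pm,2pm,4pm) (2pm,2pm,3pm,3pm) (2pm,2pm,3pm,4pm) (2pm,2pm,4pm,3pm) (2pm,2pm,4pm,4pm) (2pm,3pm,2pm,2pm) (2pm,3pm,2pm,4pm) (2pm,3pm,3pm,2pm) (2pm,3pm,3pm,4pm) (2pm,3pm,4pm,2pm) (2pm,3pm,4pm,4pm) (2pm,4pm,2pm,2pm) (2pm,4pm,2pm,3pm) (2pm,4pm,3pm,2pm) (2pm,4pm,3pm,3pm) (2pm,4pm,4pm,2pm) (2pm,4pm,4pm,3pm) — 18.
Summing: 18 + 18 + 18 = 54.

54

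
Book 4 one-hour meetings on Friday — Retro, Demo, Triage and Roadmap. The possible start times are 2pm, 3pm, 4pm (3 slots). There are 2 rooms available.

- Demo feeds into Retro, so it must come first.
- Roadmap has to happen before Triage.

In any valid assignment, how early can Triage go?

3pm

Precedence pushes Triage to at least 3pm.
Triage at 3pm is achievable: Triage=3pm; Retro=3pm; Roadmap=2pm; Demo=2pm.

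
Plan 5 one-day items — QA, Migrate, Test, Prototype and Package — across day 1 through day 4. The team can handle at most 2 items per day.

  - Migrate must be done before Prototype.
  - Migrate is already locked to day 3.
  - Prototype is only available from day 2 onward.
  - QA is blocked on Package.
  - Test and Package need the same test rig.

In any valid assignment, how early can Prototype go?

day 4

Prototype is available from day 2; precedence pushes Prototype to at least day 4.
Prototype at day 4 is achievable: QA=day 2, Test=day 2, Package=day 1, Prototype=day 4, Migrate=day 3.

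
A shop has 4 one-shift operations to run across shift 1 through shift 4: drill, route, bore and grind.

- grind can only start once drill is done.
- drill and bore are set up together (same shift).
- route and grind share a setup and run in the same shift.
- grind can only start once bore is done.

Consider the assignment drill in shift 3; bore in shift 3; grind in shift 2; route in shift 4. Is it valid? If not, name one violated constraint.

drill and bore are set up together (same shift) — holds.
route and grind share a setup and run in the same shift — violated.
grind can only start once bore is done — violated.
grind can only start once drill is done — violated.

No. route and grind share a setup and run in the same shift is not satisfied.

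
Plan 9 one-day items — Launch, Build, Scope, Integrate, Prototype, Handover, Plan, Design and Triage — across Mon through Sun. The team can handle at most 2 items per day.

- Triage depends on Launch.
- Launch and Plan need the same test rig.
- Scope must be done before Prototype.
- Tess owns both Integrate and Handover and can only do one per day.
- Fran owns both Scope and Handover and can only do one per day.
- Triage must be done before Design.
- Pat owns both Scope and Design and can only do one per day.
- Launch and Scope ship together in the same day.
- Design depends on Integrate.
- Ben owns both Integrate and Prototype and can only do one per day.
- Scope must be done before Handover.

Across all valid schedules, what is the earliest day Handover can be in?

Precedence pushes Handover to at least Tue.
Handover at Tue is achievable: Plan in Fri, Handover in Tue, Scope in Mon, Prototype in Thu, Launch in Mon, Design in Thu, Integrate in Wed, Triage in Tue, Build in Wed.

Tue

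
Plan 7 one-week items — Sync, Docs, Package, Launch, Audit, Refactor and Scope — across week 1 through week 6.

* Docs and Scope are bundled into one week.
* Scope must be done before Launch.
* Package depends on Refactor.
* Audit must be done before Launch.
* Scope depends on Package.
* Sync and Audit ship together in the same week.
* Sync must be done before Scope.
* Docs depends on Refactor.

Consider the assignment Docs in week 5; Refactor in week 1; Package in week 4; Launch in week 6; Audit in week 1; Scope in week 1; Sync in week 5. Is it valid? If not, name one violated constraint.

Sync must be done before Scope — violated.
Scope depends on Package — violated.
Docs and Scope are bundled into one week — violated.
Scope must be done before Launch — holds.
Docs depends on Refactor — holds.
Audit must be done before Launch — holds.
Package depends on Refactor — holds.
Sync and Audit ship together in the same week — violated.

Invalid. Sync must be done before Scope.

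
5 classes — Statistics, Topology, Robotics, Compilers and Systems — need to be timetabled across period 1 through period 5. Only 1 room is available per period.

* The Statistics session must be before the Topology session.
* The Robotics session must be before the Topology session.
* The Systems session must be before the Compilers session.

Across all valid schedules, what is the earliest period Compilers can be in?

period 2

Precedence pushes Compilers to at least period 2.
Compilers at period 2 is achievable: Robotics -> period 4, Systems -> period 1, Statistics -> period 3, Topology -> period 5, Compilers -> period 2.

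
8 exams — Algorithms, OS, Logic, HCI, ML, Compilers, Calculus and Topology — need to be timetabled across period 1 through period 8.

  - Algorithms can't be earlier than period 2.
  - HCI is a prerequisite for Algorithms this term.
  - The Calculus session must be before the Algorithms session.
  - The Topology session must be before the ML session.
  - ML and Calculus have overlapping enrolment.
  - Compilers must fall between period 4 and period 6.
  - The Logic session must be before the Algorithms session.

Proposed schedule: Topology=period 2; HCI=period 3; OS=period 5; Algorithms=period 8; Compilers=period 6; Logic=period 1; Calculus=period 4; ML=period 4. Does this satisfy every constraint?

No — it violates: ML and Calculus have overlapping enrolment

The Calculus session must be before the Algorithms session — holds.
The Logic session must be before the Algorithms session — holds.
Algorithms can't be earlier than period 2 — holds.
The Topology session must be before the ML session — holds.
HCI is a prerequisite for Algorithms this term — holds.
ML and Calculus have overlapping enrolment — violated.
Compilers must fall between period 4 and period 6 — holds.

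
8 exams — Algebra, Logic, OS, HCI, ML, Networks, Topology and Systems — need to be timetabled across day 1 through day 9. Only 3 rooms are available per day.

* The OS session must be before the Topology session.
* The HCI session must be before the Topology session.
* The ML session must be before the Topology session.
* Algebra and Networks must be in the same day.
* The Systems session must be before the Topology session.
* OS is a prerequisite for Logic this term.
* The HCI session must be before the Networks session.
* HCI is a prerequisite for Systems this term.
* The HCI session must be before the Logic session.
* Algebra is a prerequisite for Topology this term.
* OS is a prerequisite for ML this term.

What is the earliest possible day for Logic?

day 2

Precedence pushes Logic to at least day 2.
Logic at day 2 is achievable: Systems -> day 2; Logic -> day 2; Algebra -> day 3; Topology -> day 4; OS -> day 1; HCI -> day 1; Networks -> day 3; ML -> day 2.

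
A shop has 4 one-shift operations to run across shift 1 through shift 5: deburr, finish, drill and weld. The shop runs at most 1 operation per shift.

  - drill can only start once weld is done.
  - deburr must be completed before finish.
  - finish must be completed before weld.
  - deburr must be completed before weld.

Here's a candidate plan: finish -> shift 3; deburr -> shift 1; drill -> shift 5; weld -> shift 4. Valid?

Valid

finish must be completed before weld — holds.
deburr must be completed before weld — holds.
The shop runs at most 1 operation per shift — holds.
drill can only start once weld is done — holds.
deburr must be completed before finish — holds.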